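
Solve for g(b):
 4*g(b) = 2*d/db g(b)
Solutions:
 g(b) = C1*exp(2*b)


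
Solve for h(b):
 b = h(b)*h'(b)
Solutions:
 h(b) = -sqrt(C1 + b^2)
 h(b) = sqrt(C1 + b^2)


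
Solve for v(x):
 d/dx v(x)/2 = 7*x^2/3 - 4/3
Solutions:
 v(x) = C1 + 14*x^3/9 - 8*x/3


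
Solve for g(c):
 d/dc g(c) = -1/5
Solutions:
 g(c) = C1 - c/5


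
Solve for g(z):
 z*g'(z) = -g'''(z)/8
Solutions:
 g(z) = C1 + Integral(C2*airyai(-2*z) + C3*airybi(-2*z), z)


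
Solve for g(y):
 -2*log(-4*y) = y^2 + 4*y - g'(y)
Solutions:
 g(y) = C1 + y^3/3 + 2*y^2 + 2*y*log(-y) + 2*y*(-1 + 2*log(2))


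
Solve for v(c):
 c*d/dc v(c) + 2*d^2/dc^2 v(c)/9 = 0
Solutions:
 v(c) = C1 + C2*erf(3*c/2)


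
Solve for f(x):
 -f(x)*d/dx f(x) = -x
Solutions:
 f(x) = -sqrt(C1 + x^2)
 f(x) = sqrt(C1 + x^2)


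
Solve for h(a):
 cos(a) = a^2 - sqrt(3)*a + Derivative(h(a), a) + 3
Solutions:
 h(a) = C1 - a^3/3 + sqrt(3)*a^2/2 - 3*a + sin(a)


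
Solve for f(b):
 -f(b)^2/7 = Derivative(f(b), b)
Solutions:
 f(b) = 7/(C1 + b)


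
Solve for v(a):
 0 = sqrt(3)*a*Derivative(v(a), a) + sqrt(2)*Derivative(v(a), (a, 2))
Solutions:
 v(a) = C1 + C2*erf(6^(1/4)*a/2)


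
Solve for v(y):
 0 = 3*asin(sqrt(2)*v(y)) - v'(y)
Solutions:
 Integral(1/asin(sqrt(2)*_y), (_y, v(y))) = C1 + 3*y


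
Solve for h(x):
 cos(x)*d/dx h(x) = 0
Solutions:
 h(x) = C1


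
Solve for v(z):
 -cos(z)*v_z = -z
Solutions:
 v(z) = C1 + Integral(z/cos(z), z)


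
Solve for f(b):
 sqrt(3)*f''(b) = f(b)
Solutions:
 f(b) = C1*exp(-3^(3/4)*b/3) + C2*exp(3^(3/4)*b/3)


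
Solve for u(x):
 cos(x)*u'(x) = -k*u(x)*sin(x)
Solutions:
 u(x) = C1*exp(k*log(cos(x)))


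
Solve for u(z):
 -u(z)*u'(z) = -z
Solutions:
 u(z) = -sqrt(C1 + z^2)
 u(z) = sqrt(C1 + z^2)


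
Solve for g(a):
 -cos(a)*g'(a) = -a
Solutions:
 g(a) = C1 + Integral(a/cos(a), a)


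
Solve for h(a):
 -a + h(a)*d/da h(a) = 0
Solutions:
 h(a) = -sqrt(C1 + a^2)
 h(a) = sqrt(C1 + a^2)


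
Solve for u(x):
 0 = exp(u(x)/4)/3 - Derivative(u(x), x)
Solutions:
 u(x) = 4*log(-1/(C1 + x)) + 4*log(12)


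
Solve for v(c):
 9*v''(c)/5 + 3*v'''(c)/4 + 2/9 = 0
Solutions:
 v(c) = C1 + C2*c + C3*exp(-12*c/5) - 5*c^2/81


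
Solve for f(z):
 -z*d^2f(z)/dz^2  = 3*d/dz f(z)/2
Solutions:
 f(z) = C1 + C2/sqrt(z)


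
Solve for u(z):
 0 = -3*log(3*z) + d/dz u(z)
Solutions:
 u(z) = C1 + 3*z*log(z) - 3*z + z*log(27)


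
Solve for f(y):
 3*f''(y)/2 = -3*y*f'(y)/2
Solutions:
 f(y) = C1 + C2*erf(sqrt(2)*y/2)


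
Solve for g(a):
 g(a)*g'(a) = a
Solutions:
 g(a) = -sqrt(C1 + a^2)
 g(a) = sqrt(C1 + a^2)


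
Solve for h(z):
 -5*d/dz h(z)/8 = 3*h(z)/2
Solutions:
 h(z) = C1*exp(-12*z/5)


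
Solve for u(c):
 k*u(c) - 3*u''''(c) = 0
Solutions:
 u(c) = C1*exp(-3^(3/4)*c*k^(1/4)/3) + C2*exp(3^(3/4)*c*k^(1/4)/3) + C3*exp(-3^(3/4)*I*c*k^(1/4)/3) + C4*exp(3^(3/4)*I*c*k^(1/4)/3)


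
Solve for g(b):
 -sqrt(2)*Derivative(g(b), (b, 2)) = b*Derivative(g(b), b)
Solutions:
 g(b) = C1 + C2*erf(2^(1/4)*b/2)


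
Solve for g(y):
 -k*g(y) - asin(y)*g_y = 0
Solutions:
 g(y) = C1*exp(-k*Integral(1/asin(y), y))


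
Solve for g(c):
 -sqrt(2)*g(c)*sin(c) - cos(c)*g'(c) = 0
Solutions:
 g(c) = C1*cos(c)^(sqrt(2))


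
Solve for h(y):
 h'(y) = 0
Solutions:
 h(y) = C1


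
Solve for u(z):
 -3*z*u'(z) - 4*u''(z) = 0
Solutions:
 u(z) = C1 + C2*erf(sqrt(6)*z/4)


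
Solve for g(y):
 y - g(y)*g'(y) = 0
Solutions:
 g(y) = -sqrt(C1 + y^2)
 g(y) = sqrt(C1 + y^2)


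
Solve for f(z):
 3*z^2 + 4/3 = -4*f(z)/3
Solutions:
 f(z) = -9*z^2/4 - 1


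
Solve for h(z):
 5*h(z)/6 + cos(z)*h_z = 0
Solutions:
 h(z) = C1*(sin(z) - 1)^(5/12)/(sin(z) + 1)^(5/12)


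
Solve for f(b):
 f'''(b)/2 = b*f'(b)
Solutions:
 f(b) = C1 + Integral(C2*airyai(2^(1/3)*b) + C3*airybi(2^(1/3)*b), b)


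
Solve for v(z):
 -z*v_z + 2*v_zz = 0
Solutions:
 v(z) = C1 + C2*erfi(z/2)


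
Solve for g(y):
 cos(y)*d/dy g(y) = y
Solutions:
 g(y) = C1 + Integral(y/cos(y), y)


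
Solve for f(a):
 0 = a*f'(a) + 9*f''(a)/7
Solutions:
 f(a) = C1 + C2*erf(sqrt(14)*a/6)


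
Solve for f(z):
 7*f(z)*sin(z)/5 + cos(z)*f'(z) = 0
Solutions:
 f(z) = C1*cos(z)^(7/5)


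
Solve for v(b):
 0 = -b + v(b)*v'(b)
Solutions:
 v(b) = -sqrt(C1 + b^2)
 v(b) = sqrt(C1 + b^2)


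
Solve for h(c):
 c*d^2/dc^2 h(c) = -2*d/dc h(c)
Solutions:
 h(c) = C1 + C2/c


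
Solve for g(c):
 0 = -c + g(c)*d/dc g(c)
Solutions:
 g(c) = -sqrt(C1 + c^2)
 g(c) = sqrt(C1 + c^2)


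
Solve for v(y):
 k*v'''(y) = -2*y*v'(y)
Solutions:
 v(y) = C1 + Integral(C2*airyai(2^(1/3)*y*(-1/k)^(1/3)) + C3*airybi(2^(1/3)*y*(-1/k)^(1/3)), y)


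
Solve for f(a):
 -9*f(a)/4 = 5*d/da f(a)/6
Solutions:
 f(a) = C1*exp(-27*a/10)


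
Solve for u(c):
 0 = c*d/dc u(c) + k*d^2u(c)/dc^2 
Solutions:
 u(c) = C1 + C2*sqrt(k)*erf(sqrt(2)*c*sqrt(1/k)/2)


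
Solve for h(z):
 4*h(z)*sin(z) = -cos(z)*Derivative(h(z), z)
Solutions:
 h(z) = C1*cos(z)^4


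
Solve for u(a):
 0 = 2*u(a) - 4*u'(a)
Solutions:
 u(a) = C1*exp(a/2)


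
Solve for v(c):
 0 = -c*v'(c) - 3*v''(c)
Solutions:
 v(c) = C1 + C2*erf(sqrt(6)*c/6)


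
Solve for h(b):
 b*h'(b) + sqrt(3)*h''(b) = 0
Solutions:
 h(b) = C1 + C2*erf(sqrt(2)*3^(3/4)*b/6)


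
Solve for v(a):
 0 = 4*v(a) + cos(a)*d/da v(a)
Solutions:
 v(a) = C1*(sin(a)^2 - 2*sin(a) + 1)/(sin(a)^2 + 2*sin(a) + 1)


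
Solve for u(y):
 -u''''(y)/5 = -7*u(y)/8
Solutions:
 u(y) = C1*exp(-70^(1/4)*y/2) + C2*exp(70^(1/4)*y/2) + C3*sin(70^(1/4)*y/2) + C4*cos(70^(1/4)*y/2)


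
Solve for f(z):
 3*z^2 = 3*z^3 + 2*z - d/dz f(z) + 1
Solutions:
 f(z) = C1 + 3*z^4/4 - z^3 + z^2 + z


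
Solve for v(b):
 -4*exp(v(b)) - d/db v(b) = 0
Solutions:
 v(b) = log(1/(C1 + 4*b))


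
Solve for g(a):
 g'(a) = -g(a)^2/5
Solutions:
 g(a) = 5/(C1 + a)


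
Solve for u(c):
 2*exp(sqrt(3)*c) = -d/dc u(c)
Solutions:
 u(c) = C1 - 2*sqrt(3)*exp(sqrt(3)*c)/3


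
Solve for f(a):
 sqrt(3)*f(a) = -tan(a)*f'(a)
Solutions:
 f(a) = C1/sin(a)^(sqrt(3))


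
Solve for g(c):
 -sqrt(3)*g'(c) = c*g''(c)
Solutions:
 g(c) = C1 + C2*c^(1 - sqrt(3))


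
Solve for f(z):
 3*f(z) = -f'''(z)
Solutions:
 f(z) = C3*exp(-3^(1/3)*z) + (C1*sin(3^(5/6)*z/2) + C2*cos(3^(5/6)*z/2))*exp(3^(1/3)*z/2)


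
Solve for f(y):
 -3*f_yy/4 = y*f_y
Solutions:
 f(y) = C1 + C2*erf(sqrt(6)*y/3)


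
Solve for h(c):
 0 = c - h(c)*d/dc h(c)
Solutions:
 h(c) = -sqrt(C1 + c^2)
 h(c) = sqrt(C1 + c^2)


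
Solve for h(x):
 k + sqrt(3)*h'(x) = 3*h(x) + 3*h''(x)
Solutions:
 h(x) = k/3 + (C1*sin(sqrt(33)*x/6) + C2*cos(sqrt(33)*x/6))*exp(sqrt(3)*x/6)


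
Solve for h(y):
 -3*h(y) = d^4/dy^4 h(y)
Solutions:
 h(y) = (C1*sin(sqrt(2)*3^(1/4)*y/2) + C2*cos(sqrt(2)*3^(1/4)*y/2))*exp(-sqrt(2)*3^(1/4)*y/2) + (C3*sin(sqrt(2)*3^(1/4)*y/2) + C4*cos(sqrt(2)*3^(1/4)*y/2))*exp(sqrt(2)*3^(1/4)*y/2)


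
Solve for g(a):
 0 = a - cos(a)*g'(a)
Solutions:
 g(a) = C1 + Integral(a/cos(a), a)


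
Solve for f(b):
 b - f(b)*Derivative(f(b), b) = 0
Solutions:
 f(b) = -sqrt(C1 + b^2)
 f(b) = sqrt(C1 + b^2)


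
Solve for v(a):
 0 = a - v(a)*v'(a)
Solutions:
 v(a) = -sqrt(C1 + a^2)
 v(a) = sqrt(C1 + a^2)


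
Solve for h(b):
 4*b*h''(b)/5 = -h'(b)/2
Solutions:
 h(b) = C1 + C2*b^(3/8)


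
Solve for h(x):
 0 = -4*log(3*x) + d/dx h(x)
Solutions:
 h(x) = C1 + 4*x*log(x) - 4*x + x*log(81)


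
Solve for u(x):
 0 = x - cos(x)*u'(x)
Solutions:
 u(x) = C1 + Integral(x/cos(x), x)


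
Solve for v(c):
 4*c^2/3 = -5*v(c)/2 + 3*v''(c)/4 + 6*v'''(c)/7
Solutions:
 v(c) = C1*exp(-c*(7*7^(2/3)/(24*sqrt(13910) + 2831)^(1/3) + 14 + 7^(1/3)*(24*sqrt(13910) + 2831)^(1/3))/48)*sin(sqrt(3)*7^(1/3)*c*(-(24*sqrt(13910) + 2831)^(1/3) + 7*7^(1/3)/(24*sqrt(13910) + 2831)^(1/3))/48) + C2*exp(-c*(7*7^(2/3)/(24*sqrt(13910) + 2831)^(1/3) + 14 + 7^(1/3)*(24*sqrt(13910) + 2831)^(1/3))/48)*cos(sqrt(3)*7^(1/3)*c*(-(24*sqrt(13910) + 2831)^(1/3) + 7*7^(1/3)/(24*sqrt(13910) + 2831)^(1/3))/48) + C3*exp(c*(-7 + 7*7^(2/3)/(24*sqrt(13910) + 2831)^(1/3) + 7^(1/3)*(24*sqrt(13910) + 2831)^(1/3))/24) - 8*c^2/15 - 8/25


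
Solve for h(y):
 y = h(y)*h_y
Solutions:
 h(y) = -sqrt(C1 + y^2)
 h(y) = sqrt(C1 + y^2)


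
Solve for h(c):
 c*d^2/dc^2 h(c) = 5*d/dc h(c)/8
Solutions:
 h(c) = C1 + C2*c^(13/8)


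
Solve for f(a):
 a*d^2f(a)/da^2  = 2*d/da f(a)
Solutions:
 f(a) = C1 + C2*a^3


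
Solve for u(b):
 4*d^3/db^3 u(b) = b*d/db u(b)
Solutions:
 u(b) = C1 + Integral(C2*airyai(2^(1/3)*b/2) + C3*airybi(2^(1/3)*b/2), b)


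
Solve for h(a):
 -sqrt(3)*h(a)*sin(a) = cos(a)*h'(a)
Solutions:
 h(a) = C1*cos(a)^(sqrt(3))


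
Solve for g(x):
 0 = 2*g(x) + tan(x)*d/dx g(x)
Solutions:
 g(x) = C1/sin(x)^2


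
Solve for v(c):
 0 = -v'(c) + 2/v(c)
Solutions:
 v(c) = -sqrt(C1 + 4*c)
 v(c) = sqrt(C1 + 4*c)


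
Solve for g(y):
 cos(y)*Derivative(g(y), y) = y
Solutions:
 g(y) = C1 + Integral(y/cos(y), y)


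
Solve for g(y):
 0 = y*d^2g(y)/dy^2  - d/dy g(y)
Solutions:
 g(y) = C1 + C2*y^2


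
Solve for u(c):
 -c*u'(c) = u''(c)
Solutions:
 u(c) = C1 + C2*erf(sqrt(2)*c/2)


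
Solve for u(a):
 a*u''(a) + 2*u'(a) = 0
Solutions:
 u(a) = C1 + C2/a


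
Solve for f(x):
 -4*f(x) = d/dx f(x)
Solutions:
 f(x) = C1*exp(-4*x)


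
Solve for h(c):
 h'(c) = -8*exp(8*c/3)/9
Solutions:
 h(c) = C1 - exp(8*c/3)/3


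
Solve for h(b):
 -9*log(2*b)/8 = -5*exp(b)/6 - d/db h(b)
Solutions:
 h(b) = C1 + 9*b*log(b)/8 + 9*b*(-1 + log(2))/8 - 5*exp(b)/6


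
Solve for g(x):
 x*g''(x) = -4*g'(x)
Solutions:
 g(x) = C1 + C2/x^3


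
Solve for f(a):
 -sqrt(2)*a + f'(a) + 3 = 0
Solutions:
 f(a) = C1 + sqrt(2)*a^2/2 - 3*a


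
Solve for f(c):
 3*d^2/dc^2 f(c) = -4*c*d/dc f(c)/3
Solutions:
 f(c) = C1 + C2*erf(sqrt(2)*c/3)


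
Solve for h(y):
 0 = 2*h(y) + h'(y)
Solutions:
 h(y) = C1*exp(-2*y)


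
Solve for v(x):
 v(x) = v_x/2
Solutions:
 v(x) = C1*exp(2*x)


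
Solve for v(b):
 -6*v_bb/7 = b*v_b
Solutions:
 v(b) = C1 + C2*erf(sqrt(21)*b/6)


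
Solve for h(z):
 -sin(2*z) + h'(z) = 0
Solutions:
 h(z) = C1 - cos(2*z)/2


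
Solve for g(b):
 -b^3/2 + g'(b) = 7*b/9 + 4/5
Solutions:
 g(b) = C1 + b^4/8 + 7*b^2/18 + 4*b/5


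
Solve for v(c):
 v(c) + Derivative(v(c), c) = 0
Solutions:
 v(c) = C1*exp(-c)


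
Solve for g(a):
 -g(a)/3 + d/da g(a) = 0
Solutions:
 g(a) = C1*exp(a/3)


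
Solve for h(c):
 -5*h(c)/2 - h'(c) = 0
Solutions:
 h(c) = C1*exp(-5*c/2)


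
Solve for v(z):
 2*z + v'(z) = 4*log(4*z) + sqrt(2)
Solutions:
 v(z) = C1 - z^2 + 4*z*log(z) - 4*z + sqrt(2)*z + z*log(256)


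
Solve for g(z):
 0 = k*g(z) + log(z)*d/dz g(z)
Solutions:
 g(z) = C1*exp(-k*li(z))


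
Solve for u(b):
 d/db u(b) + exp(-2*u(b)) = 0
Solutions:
 u(b) = log(-sqrt(C1 - 2*b))
 u(b) = log(C1 - 2*b)/2


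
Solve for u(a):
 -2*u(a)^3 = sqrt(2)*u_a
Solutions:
 u(a) = -sqrt(2)*sqrt(-1/(C1 - sqrt(2)*a))/2
 u(a) = sqrt(2)*sqrt(-1/(C1 - sqrt(2)*a))/2


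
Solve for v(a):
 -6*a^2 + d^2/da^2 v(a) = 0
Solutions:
 v(a) = C1 + C2*a + a^4/2


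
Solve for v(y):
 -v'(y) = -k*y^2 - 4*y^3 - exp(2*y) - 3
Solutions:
 v(y) = C1 + k*y^3/3 + y^4 + 3*y + exp(2*y)/2


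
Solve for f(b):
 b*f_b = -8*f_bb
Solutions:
 f(b) = C1 + C2*erf(b/4)


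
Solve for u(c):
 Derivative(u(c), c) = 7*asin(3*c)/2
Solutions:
 u(c) = C1 + 7*c*asin(3*c)/2 + 7*sqrt(1 - 9*c^2)/6


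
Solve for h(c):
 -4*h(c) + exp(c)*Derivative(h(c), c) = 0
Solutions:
 h(c) = C1*exp(-4*exp(-c))


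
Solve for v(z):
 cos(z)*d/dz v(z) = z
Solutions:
 v(z) = C1 + Integral(z/cos(z), z)


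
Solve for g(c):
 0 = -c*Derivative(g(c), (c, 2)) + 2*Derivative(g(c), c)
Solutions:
 g(c) = C1 + C2*c^3


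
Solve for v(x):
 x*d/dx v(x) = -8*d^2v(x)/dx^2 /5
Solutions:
 v(x) = C1 + C2*erf(sqrt(5)*x/4)


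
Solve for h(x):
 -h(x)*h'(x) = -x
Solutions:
 h(x) = -sqrt(C1 + x^2)
 h(x) = sqrt(C1 + x^2)


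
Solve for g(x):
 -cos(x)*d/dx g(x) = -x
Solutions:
 g(x) = C1 + Integral(x/cos(x), x)


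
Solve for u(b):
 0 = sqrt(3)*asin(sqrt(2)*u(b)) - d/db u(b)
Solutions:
 Integral(1/asin(sqrt(2)*_y), (_y, u(b))) = C1 + sqrt(3)*b


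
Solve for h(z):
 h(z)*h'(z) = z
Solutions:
 h(z) = -sqrt(C1 + z^2)
 h(z) = sqrt(C1 + z^2)


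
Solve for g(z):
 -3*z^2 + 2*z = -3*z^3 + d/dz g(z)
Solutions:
 g(z) = C1 + 3*z^4/4 - z^3 + z^2


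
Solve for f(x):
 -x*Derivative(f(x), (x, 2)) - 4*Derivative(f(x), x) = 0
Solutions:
 f(x) = C1 + C2/x^3


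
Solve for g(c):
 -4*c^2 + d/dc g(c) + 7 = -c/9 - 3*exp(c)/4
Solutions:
 g(c) = C1 + 4*c^3/3 - c^2/18 - 7*c - 3*exp(c)/4


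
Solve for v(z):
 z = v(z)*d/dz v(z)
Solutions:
 v(z) = -sqrt(C1 + z^2)
 v(z) = sqrt(C1 + z^2)


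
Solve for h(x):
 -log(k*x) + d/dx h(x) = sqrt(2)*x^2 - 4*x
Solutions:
 h(x) = C1 + sqrt(2)*x^3/3 - 2*x^2 + x*log(k*x) - x


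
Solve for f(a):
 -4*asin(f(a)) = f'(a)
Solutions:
 Integral(1/asin(_y), (_y, f(a))) = C1 - 4*a


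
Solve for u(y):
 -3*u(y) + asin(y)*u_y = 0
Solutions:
 u(y) = C1*exp(3*Integral(1/asin(y), y))


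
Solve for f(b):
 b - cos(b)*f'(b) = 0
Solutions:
 f(b) = C1 + Integral(b/cos(b), b)


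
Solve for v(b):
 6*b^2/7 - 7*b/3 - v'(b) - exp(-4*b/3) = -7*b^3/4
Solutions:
 v(b) = C1 + 7*b^4/16 + 2*b^3/7 - 7*b^2/6 + 3*exp(-4*b/3)/4


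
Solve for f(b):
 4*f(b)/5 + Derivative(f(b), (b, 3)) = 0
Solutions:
 f(b) = C3*exp(-10^(2/3)*b/5) + (C1*sin(10^(2/3)*sqrt(3)*b/10) + C2*cos(10^(2/3)*sqrt(3)*b/10))*exp(10^(2/3)*b/10)


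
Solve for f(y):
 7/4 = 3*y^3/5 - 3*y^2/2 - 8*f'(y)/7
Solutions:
 f(y) = C1 + 21*y^4/160 - 7*y^3/16 - 49*y/32


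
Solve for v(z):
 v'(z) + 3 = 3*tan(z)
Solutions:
 v(z) = C1 - 3*z - 3*log(cos(z))


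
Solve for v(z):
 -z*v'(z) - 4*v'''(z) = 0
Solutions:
 v(z) = C1 + Integral(C2*airyai(-2^(1/3)*z/2) + C3*airybi(-2^(1/3)*z/2), z)


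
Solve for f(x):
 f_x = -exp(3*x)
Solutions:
 f(x) = C1 - exp(3*x)/3


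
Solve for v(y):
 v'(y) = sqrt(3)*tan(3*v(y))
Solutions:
 v(y) = -asin(C1*exp(3*sqrt(3)*y))/3 + pi/3
 v(y) = asin(C1*exp(3*sqrt(3)*y))/3


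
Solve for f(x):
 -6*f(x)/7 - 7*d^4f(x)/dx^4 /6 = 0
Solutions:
 f(x) = (C1*sin(sqrt(21)*x/7) + C2*cos(sqrt(21)*x/7))*exp(-sqrt(21)*x/7) + (C3*sin(sqrt(21)*x/7) + C4*cos(sqrt(21)*x/7))*exp(sqrt(21)*x/7)


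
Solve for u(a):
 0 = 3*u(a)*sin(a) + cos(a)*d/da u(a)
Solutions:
 u(a) = C1*cos(a)^3


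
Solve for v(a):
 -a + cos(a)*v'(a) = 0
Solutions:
 v(a) = C1 + Integral(a/cos(a), a)


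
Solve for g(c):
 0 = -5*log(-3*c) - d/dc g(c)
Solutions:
 g(c) = C1 - 5*c*log(-c) + 5*c*(1 - log(3))


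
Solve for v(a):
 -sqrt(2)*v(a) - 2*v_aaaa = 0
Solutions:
 v(a) = (C1*sin(2^(3/8)*a/2) + C2*cos(2^(3/8)*a/2))*exp(-2^(3/8)*a/2) + (C3*sin(2^(3/8)*a/2) + C4*cos(2^(3/8)*a/2))*exp(2^(3/8)*a/2)


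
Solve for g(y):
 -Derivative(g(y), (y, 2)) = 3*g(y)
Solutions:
 g(y) = C1*sin(sqrt(3)*y) + C2*cos(sqrt(3)*y)


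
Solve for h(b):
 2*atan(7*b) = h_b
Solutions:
 h(b) = C1 + 2*b*atan(7*b) - log(49*b^2 + 1)/7


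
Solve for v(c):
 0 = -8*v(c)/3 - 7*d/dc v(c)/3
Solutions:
 v(c) = C1*exp(-8*c/7)


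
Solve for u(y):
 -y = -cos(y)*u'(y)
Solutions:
 u(y) = C1 + Integral(y/cos(y), y)


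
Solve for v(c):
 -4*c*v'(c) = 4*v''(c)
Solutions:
 v(c) = C1 + C2*erf(sqrt(2)*c/2)


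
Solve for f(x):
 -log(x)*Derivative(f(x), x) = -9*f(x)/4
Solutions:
 f(x) = C1*exp(9*li(x)/4)


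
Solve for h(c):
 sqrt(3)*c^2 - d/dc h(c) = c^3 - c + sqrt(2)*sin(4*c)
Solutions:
 h(c) = C1 - c^4/4 + sqrt(3)*c^3/3 + c^2/2 + sqrt(2)*cos(4*c)/4


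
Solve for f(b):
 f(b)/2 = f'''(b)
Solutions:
 f(b) = C3*exp(2^(2/3)*b/2) + (C1*sin(2^(2/3)*sqrt(3)*b/4) + C2*cos(2^(2/3)*sqrt(3)*b/4))*exp(-2^(2/3)*b/4)


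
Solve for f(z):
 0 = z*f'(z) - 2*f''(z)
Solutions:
 f(z) = C1 + C2*erfi(z/2)


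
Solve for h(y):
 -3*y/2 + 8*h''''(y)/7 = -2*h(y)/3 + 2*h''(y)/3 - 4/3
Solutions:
 h(y) = 9*y/4 + (C1*sin(sqrt(2)*3^(3/4)*7^(1/4)*y*sin(atan(sqrt(287)/7)/2)/6) + C2*cos(sqrt(2)*3^(3/4)*7^(1/4)*y*sin(atan(sqrt(287)/7)/2)/6))*exp(-sqrt(2)*3^(3/4)*7^(1/4)*y*cos(atan(sqrt(287)/7)/2)/6) + (C3*sin(sqrt(2)*3^(3/4)*7^(1/4)*y*sin(atan(sqrt(287)/7)/2)/6) + C4*cos(sqrt(2)*3^(3/4)*7^(1/4)*y*sin(atan(sqrt(287)/7)/2)/6))*exp(sqrt(2)*3^(3/4)*7^(1/4)*y*cos(atan(sqrt(287)/7)/2)/6) - 2


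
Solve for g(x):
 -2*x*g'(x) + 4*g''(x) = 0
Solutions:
 g(x) = C1 + C2*erfi(x/2)


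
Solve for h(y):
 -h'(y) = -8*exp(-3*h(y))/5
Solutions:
 h(y) = log(C1 + 24*y/5)/3
 h(y) = log((-1 - sqrt(3)*I)*(C1 + 24*y/5)^(1/3)/2)
 h(y) = log((-1 + sqrt(3)*I)*(C1 + 24*y/5)^(1/3)/2)


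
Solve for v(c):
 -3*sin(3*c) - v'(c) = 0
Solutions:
 v(c) = C1 + cos(3*c)


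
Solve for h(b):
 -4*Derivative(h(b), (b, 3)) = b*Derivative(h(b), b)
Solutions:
 h(b) = C1 + Integral(C2*airyai(-2^(1/3)*b/2) + C3*airybi(-2^(1/3)*b/2), b)


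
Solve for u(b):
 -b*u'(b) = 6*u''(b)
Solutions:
 u(b) = C1 + C2*erf(sqrt(3)*b/6)


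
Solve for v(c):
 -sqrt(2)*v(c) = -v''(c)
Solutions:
 v(c) = C1*exp(-2^(1/4)*c) + C2*exp(2^(1/4)*c)


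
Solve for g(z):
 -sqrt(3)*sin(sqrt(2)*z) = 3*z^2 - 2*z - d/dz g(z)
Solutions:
 g(z) = C1 + z^3 - z^2 - sqrt(6)*cos(sqrt(2)*z)/2


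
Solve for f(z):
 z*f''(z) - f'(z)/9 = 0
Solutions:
 f(z) = C1 + C2*z^(10/9)


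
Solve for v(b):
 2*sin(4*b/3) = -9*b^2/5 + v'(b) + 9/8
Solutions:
 v(b) = C1 + 3*b^3/5 - 9*b/8 - 3*cos(4*b/3)/2


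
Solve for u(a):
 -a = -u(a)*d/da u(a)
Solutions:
 u(a) = -sqrt(C1 + a^2)
 u(a) = sqrt(C1 + a^2)


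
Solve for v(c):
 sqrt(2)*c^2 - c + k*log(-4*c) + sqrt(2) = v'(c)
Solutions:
 v(c) = C1 + sqrt(2)*c^3/3 - c^2/2 + c*k*log(-c) + c*(-k + 2*k*log(2) + sqrt(2))


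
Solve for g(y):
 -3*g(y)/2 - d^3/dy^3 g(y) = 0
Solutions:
 g(y) = C3*exp(-2^(2/3)*3^(1/3)*y/2) + (C1*sin(2^(2/3)*3^(5/6)*y/4) + C2*cos(2^(2/3)*3^(5/6)*y/4))*exp(2^(2/3)*3^(1/3)*y/4)


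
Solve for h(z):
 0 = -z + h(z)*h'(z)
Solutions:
 h(z) = -sqrt(C1 + z^2)
 h(z) = sqrt(C1 + z^2)


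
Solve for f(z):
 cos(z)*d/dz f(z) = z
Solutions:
 f(z) = C1 + Integral(z/cos(z), z)


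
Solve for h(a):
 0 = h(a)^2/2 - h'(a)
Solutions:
 h(a) = -2/(C1 + a)


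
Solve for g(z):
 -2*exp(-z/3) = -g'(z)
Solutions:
 g(z) = C1 - 6*exp(-z/3)


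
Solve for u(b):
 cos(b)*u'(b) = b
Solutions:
 u(b) = C1 + Integral(b/cos(b), b)


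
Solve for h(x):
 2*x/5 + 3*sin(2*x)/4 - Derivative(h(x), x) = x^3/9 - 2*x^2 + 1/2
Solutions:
 h(x) = C1 - x^4/36 + 2*x^3/3 + x^2/5 - x/2 - 3*cos(2*x)/8


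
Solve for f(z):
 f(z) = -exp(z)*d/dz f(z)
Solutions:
 f(z) = C1*exp(exp(-z))


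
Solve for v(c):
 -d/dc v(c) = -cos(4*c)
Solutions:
 v(c) = C1 + sin(4*c)/4


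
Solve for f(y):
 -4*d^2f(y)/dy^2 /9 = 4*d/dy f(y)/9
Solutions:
 f(y) = C1 + C2*exp(-y)


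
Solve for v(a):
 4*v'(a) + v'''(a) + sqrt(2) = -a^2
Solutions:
 v(a) = C1 + C2*sin(2*a) + C3*cos(2*a) - a^3/12 - sqrt(2)*a/4 + a/8


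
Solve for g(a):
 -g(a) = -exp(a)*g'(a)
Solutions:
 g(a) = C1*exp(-exp(-a))


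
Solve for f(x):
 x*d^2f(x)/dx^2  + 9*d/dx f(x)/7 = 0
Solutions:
 f(x) = C1 + C2/x^(2/7)


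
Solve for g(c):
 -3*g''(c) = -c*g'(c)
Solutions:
 g(c) = C1 + C2*erfi(sqrt(6)*c/6)


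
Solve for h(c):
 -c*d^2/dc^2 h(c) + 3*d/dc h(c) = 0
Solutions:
 h(c) = C1 + C2*c^4


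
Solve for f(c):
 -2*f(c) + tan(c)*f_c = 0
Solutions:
 f(c) = C1*sin(c)^2


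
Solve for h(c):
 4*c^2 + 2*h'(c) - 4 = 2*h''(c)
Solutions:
 h(c) = C1 + C2*exp(c) - 2*c^3/3 - 2*c^2 - 2*c


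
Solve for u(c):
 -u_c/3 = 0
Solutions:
 u(c) = C1


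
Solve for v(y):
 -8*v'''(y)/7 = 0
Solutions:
 v(y) = C1 + C2*y + C3*y^2


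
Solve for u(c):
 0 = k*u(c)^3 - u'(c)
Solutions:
 u(c) = -sqrt(2)*sqrt(-1/(C1 + c*k))/2
 u(c) = sqrt(2)*sqrt(-1/(C1 + c*k))/2


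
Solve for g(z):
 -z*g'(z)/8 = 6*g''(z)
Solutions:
 g(z) = C1 + C2*erf(sqrt(6)*z/24)


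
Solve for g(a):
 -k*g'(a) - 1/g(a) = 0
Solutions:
 g(a) = -sqrt(C1 - 2*a/k)
 g(a) = sqrt(C1 - 2*a/k)


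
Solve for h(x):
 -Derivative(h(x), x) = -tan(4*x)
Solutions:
 h(x) = C1 - log(cos(4*x))/4


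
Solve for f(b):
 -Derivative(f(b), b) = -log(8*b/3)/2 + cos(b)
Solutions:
 f(b) = C1 + b*log(b)/2 - b*log(3) - b/2 + b*log(2) + b*log(6)/2 - sin(b)


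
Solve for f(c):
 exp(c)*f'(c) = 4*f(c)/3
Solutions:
 f(c) = C1*exp(-4*exp(-c)/3)


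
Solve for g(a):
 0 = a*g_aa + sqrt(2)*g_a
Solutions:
 g(a) = C1 + C2*a^(1 - sqrt(2))


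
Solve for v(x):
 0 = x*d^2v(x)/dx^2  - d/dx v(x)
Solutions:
 v(x) = C1 + C2*x^2


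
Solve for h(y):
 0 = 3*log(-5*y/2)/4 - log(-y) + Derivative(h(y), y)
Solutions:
 h(y) = C1 + y*log(-y)/4 + y*(-3*log(5) - 1 + 3*log(2))/4


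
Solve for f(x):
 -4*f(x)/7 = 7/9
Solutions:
 f(x) = -49/36


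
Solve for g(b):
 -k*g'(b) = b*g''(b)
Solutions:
 g(b) = C1 + b^(1 - re(k))*(C2*sin(log(b)*Abs(im(k))) + C3*cos(log(b)*im(k)))


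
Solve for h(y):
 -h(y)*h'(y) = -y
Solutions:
 h(y) = -sqrt(C1 + y^2)
 h(y) = sqrt(C1 + y^2)


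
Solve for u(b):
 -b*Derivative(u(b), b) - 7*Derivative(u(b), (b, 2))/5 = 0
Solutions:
 u(b) = C1 + C2*erf(sqrt(70)*b/14)


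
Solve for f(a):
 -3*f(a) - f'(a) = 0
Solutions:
 f(a) = C1*exp(-3*a)


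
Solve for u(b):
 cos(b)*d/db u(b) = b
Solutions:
 u(b) = C1 + Integral(b/cos(b), b)


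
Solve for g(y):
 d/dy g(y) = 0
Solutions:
 g(y) = C1


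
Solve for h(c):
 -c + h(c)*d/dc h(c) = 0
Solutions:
 h(c) = -sqrt(C1 + c^2)
 h(c) = sqrt(C1 + c^2)


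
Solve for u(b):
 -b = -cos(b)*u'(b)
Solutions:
 u(b) = C1 + Integral(b/cos(b), b)


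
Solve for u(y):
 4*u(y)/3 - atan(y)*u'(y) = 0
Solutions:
 u(y) = C1*exp(4*Integral(1/atan(y), y)/3)


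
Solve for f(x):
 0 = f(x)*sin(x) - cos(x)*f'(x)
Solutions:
 f(x) = C1/cos(x)


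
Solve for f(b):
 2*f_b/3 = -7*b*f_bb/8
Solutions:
 f(b) = C1 + C2*b^(5/21)


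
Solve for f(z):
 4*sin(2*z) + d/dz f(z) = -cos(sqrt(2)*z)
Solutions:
 f(z) = C1 - sqrt(2)*sin(sqrt(2)*z)/2 + 2*cos(2*z)


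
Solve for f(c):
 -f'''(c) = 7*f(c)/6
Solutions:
 f(c) = C3*exp(-6^(2/3)*7^(1/3)*c/6) + (C1*sin(2^(2/3)*3^(1/6)*7^(1/3)*c/4) + C2*cos(2^(2/3)*3^(1/6)*7^(1/3)*c/4))*exp(6^(2/3)*7^(1/3)*c/12)


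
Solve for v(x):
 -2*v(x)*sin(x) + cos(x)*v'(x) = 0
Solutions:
 v(x) = C1/cos(x)^2


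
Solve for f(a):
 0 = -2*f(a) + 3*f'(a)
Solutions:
 f(a) = C1*exp(2*a/3)


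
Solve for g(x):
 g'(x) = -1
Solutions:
 g(x) = C1 - x


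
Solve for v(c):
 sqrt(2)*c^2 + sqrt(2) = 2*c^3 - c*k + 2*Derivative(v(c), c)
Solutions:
 v(c) = C1 - c^4/4 + sqrt(2)*c^3/6 + c^2*k/4 + sqrt(2)*c/2


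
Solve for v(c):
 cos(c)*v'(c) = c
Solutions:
 v(c) = C1 + Integral(c/cos(c), c)


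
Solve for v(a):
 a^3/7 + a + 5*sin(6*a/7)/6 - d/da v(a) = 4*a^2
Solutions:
 v(a) = C1 + a^4/28 - 4*a^3/3 + a^2/2 - 35*cos(6*a/7)/36


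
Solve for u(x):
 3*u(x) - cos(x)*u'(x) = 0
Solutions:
 u(x) = C1*(sin(x) + 1)^(3/2)/(sin(x) - 1)^(3/2)


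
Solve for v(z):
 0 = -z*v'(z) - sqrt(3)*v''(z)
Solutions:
 v(z) = C1 + C2*erf(sqrt(2)*3^(3/4)*z/6)


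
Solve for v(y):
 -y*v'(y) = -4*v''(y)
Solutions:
 v(y) = C1 + C2*erfi(sqrt(2)*y/4)


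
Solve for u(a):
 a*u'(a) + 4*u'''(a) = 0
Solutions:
 u(a) = C1 + Integral(C2*airyai(-2^(1/3)*a/2) + C3*airybi(-2^(1/3)*a/2), a)


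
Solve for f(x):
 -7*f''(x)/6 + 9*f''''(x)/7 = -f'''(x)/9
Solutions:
 f(x) = C1 + C2*x + C3*exp(7*x*(-1 + sqrt(487))/162) + C4*exp(-7*x*(1 + sqrt(487))/162)


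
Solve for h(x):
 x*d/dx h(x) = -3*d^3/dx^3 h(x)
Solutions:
 h(x) = C1 + Integral(C2*airyai(-3^(2/3)*x/3) + C3*airybi(-3^(2/3)*x/3), x)


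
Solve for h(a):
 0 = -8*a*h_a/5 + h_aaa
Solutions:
 h(a) = C1 + Integral(C2*airyai(2*5^(2/3)*a/5) + C3*airybi(2*5^(2/3)*a/5), a)


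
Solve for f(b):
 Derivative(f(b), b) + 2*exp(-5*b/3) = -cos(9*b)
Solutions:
 f(b) = C1 - sin(9*b)/9 + 6*exp(-5*b/3)/5


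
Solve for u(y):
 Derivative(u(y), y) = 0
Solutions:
 u(y) = C1


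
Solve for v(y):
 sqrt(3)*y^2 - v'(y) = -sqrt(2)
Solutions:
 v(y) = C1 + sqrt(3)*y^3/3 + sqrt(2)*y


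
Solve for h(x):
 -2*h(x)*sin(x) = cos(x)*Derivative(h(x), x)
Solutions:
 h(x) = C1*cos(x)^2


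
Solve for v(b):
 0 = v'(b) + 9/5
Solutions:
 v(b) = C1 - 9*b/5


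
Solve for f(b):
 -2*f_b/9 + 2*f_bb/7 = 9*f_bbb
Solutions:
 f(b) = C1 + (C2*sin(sqrt(97)*b/63) + C3*cos(sqrt(97)*b/63))*exp(b/63)


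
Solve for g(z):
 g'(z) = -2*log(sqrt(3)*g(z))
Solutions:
 Integral(1/(2*log(_y) + log(3)), (_y, g(z))) = C1 - z


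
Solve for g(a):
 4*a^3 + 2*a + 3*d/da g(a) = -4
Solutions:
 g(a) = C1 - a^4/3 - a^2/3 - 4*a/3


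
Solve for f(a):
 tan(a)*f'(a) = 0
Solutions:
 f(a) = C1


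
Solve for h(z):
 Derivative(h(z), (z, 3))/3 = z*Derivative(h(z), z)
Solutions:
 h(z) = C1 + Integral(C2*airyai(3^(1/3)*z) + C3*airybi(3^(1/3)*z), z)


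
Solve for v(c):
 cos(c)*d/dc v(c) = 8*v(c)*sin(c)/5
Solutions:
 v(c) = C1/cos(c)^(8/5)


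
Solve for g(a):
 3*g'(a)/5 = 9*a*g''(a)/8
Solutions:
 g(a) = C1 + C2*a^(23/15)


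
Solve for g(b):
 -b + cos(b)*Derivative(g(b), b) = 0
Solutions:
 g(b) = C1 + Integral(b/cos(b), b)


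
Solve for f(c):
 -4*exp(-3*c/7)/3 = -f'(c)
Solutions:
 f(c) = C1 - 28*exp(-3*c/7)/9


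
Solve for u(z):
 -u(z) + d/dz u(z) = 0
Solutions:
 u(z) = C1*exp(z)


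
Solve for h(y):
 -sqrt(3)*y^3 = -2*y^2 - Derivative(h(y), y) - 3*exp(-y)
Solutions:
 h(y) = C1 + sqrt(3)*y^4/4 - 2*y^3/3 + 3*exp(-y)


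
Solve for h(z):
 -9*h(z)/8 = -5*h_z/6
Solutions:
 h(z) = C1*exp(27*z/20)


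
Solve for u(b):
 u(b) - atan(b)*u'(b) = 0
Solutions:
 u(b) = C1*exp(Integral(1/atan(b), b))


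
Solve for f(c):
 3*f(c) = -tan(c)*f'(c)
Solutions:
 f(c) = C1/sin(c)^3


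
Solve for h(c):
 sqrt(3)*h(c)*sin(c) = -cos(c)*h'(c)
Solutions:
 h(c) = C1*cos(c)^(sqrt(3))


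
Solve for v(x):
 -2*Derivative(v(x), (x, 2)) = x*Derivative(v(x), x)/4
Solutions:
 v(x) = C1 + C2*erf(x/4)


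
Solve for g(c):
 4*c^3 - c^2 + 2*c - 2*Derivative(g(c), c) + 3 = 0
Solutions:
 g(c) = C1 + c^4/2 - c^3/6 + c^2/2 + 3*c/2


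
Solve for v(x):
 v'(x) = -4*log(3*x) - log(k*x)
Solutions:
 v(x) = C1 + x*(-log(k) - 4*log(3) + 5) - 5*x*log(x)


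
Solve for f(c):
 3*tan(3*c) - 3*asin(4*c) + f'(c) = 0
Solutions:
 f(c) = C1 + 3*c*asin(4*c) + 3*sqrt(1 - 16*c^2)/4 + log(cos(3*c))


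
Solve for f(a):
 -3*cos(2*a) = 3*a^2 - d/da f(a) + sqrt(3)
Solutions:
 f(a) = C1 + a^3 + sqrt(3)*a + 3*sin(2*a)/2


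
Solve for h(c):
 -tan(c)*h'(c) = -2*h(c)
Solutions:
 h(c) = C1*sin(c)^2


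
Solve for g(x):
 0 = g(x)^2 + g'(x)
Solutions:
 g(x) = 1/(C1 + x)


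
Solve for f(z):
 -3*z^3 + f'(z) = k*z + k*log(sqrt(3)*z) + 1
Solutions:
 f(z) = C1 + k*z^2/2 + k*z*log(z) - k*z + k*z*log(3)/2 + 3*z^4/4 + z


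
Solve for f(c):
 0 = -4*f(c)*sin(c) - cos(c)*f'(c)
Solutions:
 f(c) = C1*cos(c)^4


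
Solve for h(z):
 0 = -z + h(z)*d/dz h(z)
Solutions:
 h(z) = -sqrt(C1 + z^2)
 h(z) = sqrt(C1 + z^2)


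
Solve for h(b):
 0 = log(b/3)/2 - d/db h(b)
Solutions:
 h(b) = C1 + b*log(b)/2 - b*log(3)/2 - b/2


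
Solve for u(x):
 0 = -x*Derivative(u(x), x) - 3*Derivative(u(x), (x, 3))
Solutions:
 u(x) = C1 + Integral(C2*airyai(-3^(2/3)*x/3) + C3*airybi(-3^(2/3)*x/3), x)


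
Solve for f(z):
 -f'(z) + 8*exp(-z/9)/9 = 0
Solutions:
 f(z) = C1 - 8*exp(-z/9)


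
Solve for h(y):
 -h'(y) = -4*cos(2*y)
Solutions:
 h(y) = C1 + 2*sin(2*y)


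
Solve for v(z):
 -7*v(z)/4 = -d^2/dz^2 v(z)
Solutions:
 v(z) = C1*exp(-sqrt(7)*z/2) + C2*exp(sqrt(7)*z/2)


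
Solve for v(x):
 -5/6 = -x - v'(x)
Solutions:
 v(x) = C1 - x^2/2 + 5*x/6


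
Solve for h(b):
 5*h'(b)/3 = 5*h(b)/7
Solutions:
 h(b) = C1*exp(3*b/7)


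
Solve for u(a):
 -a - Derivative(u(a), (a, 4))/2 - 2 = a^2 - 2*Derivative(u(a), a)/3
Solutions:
 u(a) = C1 + C4*exp(6^(2/3)*a/3) + a^3/2 + 3*a^2/4 + 3*a + (C2*sin(2^(2/3)*3^(1/6)*a/2) + C3*cos(2^(2/3)*3^(1/6)*a/2))*exp(-6^(2/3)*a/6)


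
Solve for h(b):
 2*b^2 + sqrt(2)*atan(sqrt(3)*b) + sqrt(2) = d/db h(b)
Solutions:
 h(b) = C1 + 2*b^3/3 + sqrt(2)*b + sqrt(2)*(b*atan(sqrt(3)*b) - sqrt(3)*log(3*b^2 + 1)/6)


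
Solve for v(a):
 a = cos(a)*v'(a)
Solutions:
 v(a) = C1 + Integral(a/cos(a), a)


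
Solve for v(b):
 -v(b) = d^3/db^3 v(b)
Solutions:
 v(b) = C3*exp(-b) + (C1*sin(sqrt(3)*b/2) + C2*cos(sqrt(3)*b/2))*exp(b/2)


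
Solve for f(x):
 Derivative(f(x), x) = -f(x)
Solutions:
 f(x) = C1*exp(-x)


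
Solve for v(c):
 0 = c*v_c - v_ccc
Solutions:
 v(c) = C1 + Integral(C2*airyai(c) + C3*airybi(c), c)


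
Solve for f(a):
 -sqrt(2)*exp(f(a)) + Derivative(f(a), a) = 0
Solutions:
 f(a) = log(-1/(C1 + sqrt(2)*a))


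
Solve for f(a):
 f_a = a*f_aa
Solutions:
 f(a) = C1 + C2*a^2


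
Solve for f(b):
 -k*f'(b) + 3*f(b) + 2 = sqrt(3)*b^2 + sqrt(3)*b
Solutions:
 f(b) = C1*exp(3*b/k) + sqrt(3)*b^2/3 + 2*sqrt(3)*b*k/9 + sqrt(3)*b/3 + 2*sqrt(3)*k^2/27 + sqrt(3)*k/9 - 2/3


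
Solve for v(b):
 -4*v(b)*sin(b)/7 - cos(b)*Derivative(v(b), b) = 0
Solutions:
 v(b) = C1*cos(b)^(4/7)


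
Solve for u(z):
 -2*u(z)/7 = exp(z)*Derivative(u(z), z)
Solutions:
 u(z) = C1*exp(2*exp(-z)/7)


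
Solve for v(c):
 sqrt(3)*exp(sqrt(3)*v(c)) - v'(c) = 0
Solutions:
 v(c) = sqrt(3)*(2*log(-1/(C1 + sqrt(3)*c)) - log(3))/6


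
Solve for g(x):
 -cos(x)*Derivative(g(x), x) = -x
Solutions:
 g(x) = C1 + Integral(x/cos(x), x)


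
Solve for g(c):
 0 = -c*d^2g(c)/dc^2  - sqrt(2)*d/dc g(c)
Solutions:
 g(c) = C1 + C2*c^(1 - sqrt(2))


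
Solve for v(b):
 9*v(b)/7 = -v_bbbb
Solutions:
 v(b) = (C1*sin(sqrt(6)*7^(3/4)*b/14) + C2*cos(sqrt(6)*7^(3/4)*b/14))*exp(-sqrt(6)*7^(3/4)*b/14) + (C3*sin(sqrt(6)*7^(3/4)*b/14) + C4*cos(sqrt(6)*7^(3/4)*b/14))*exp(sqrt(6)*7^(3/4)*b/14)


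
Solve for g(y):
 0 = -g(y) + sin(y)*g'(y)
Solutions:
 g(y) = C1*sqrt(cos(y) - 1)/sqrt(cos(y) + 1)


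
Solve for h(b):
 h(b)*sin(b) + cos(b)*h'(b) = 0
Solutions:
 h(b) = C1*cos(b)


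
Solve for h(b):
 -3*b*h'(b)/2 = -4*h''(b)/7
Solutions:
 h(b) = C1 + C2*erfi(sqrt(21)*b/4)


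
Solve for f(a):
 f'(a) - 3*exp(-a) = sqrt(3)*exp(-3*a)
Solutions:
 f(a) = C1 - 3*exp(-a) - sqrt(3)*exp(-3*a)/3


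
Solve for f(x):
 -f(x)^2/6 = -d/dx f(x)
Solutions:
 f(x) = -6/(C1 + x)


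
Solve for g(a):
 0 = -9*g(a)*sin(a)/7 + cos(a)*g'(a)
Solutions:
 g(a) = C1/cos(a)^(9/7)


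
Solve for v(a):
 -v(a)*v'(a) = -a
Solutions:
 v(a) = -sqrt(C1 + a^2)
 v(a) = sqrt(C1 + a^2)


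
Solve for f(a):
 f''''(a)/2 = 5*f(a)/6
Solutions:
 f(a) = C1*exp(-3^(3/4)*5^(1/4)*a/3) + C2*exp(3^(3/4)*5^(1/4)*a/3) + C3*sin(3^(3/4)*5^(1/4)*a/3) + C4*cos(3^(3/4)*5^(1/4)*a/3)


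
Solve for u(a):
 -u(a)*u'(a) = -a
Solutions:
 u(a) = -sqrt(C1 + a^2)
 u(a) = sqrt(C1 + a^2)


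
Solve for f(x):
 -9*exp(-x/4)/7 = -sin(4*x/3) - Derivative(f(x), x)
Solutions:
 f(x) = C1 + 3*cos(4*x/3)/4 - 36*exp(-x/4)/7


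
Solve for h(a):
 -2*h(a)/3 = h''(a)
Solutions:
 h(a) = C1*sin(sqrt(6)*a/3) + C2*cos(sqrt(6)*a/3)


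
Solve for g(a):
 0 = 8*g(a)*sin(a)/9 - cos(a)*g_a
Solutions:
 g(a) = C1/cos(a)^(8/9)


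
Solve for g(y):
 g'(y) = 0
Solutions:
 g(y) = C1


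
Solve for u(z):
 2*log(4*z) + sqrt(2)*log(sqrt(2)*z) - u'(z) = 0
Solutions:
 u(z) = C1 + sqrt(2)*z*log(z) + 2*z*log(z) - 2*z - sqrt(2)*z + z*log(2^(sqrt(2)/2 + 4))


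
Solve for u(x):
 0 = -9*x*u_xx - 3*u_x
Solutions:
 u(x) = C1 + C2*x^(2/3)


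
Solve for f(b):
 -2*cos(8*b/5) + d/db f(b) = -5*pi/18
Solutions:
 f(b) = C1 - 5*pi*b/18 + 5*sin(8*b/5)/4


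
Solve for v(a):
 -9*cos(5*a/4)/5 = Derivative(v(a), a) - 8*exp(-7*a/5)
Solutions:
 v(a) = C1 - 36*sin(5*a/4)/25 - 40*exp(-7*a/5)/7


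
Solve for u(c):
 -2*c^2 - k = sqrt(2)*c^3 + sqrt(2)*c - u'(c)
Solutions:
 u(c) = C1 + sqrt(2)*c^4/4 + 2*c^3/3 + sqrt(2)*c^2/2 + c*k


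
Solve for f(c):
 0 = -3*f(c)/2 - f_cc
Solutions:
 f(c) = C1*sin(sqrt(6)*c/2) + C2*cos(sqrt(6)*c/2)


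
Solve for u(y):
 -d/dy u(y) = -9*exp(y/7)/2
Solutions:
 u(y) = C1 + 63*exp(y/7)/2


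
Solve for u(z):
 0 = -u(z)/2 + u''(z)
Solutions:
 u(z) = C1*exp(-sqrt(2)*z/2) + C2*exp(sqrt(2)*z/2)


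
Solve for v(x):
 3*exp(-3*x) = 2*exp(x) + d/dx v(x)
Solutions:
 v(x) = C1 - 2*exp(x) - exp(-3*x)


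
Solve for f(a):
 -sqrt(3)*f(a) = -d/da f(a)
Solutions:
 f(a) = C1*exp(sqrt(3)*a)


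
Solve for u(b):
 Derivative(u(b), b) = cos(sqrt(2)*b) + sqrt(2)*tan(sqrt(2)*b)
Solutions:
 u(b) = C1 - log(cos(sqrt(2)*b)) + sqrt(2)*sin(sqrt(2)*b)/2


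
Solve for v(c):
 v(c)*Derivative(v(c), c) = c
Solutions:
 v(c) = -sqrt(C1 + c^2)
 v(c) = sqrt(C1 + c^2)


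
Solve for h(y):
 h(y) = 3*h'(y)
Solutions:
 h(y) = C1*exp(y/3)


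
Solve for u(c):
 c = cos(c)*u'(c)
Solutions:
 u(c) = C1 + Integral(c/cos(c), c)


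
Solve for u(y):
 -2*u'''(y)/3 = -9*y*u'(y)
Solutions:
 u(y) = C1 + Integral(C2*airyai(3*2^(2/3)*y/2) + C3*airybi(3*2^(2/3)*y/2), y)


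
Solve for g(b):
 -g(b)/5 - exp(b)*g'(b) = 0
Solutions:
 g(b) = C1*exp(exp(-b)/5)


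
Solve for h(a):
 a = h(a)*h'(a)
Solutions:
 h(a) = -sqrt(C1 + a^2)
 h(a) = sqrt(C1 + a^2)


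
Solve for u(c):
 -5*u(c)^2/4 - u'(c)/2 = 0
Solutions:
 u(c) = 2/(C1 + 5*c)


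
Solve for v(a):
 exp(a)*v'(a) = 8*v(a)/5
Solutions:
 v(a) = C1*exp(-8*exp(-a)/5)


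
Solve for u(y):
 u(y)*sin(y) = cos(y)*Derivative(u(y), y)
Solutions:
 u(y) = C1/cos(y)


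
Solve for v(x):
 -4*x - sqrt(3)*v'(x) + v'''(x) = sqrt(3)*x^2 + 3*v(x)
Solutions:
 v(x) = C1*exp(-x*(2*2^(1/3)*3^(5/6)/(sqrt(81 - 4*sqrt(3)) + 9)^(1/3) + 6^(2/3)*(sqrt(81 - 4*sqrt(3)) + 9)^(1/3))/12)*sin(x*(-2^(2/3)*3^(1/6)*(sqrt(81 - 4*sqrt(3)) + 9)^(1/3) + 2*6^(1/3)/(sqrt(81 - 4*sqrt(3)) + 9)^(1/3))/4) + C2*exp(-x*(2*2^(1/3)*3^(5/6)/(sqrt(81 - 4*sqrt(3)) + 9)^(1/3) + 6^(2/3)*(sqrt(81 - 4*sqrt(3)) + 9)^(1/3))/12)*cos(x*(-2^(2/3)*3^(1/6)*(sqrt(81 - 4*sqrt(3)) + 9)^(1/3) + 2*6^(1/3)/(sqrt(81 - 4*sqrt(3)) + 9)^(1/3))/4) + C3*exp(x*(2*2^(1/3)*3^(5/6)/(sqrt(81 - 4*sqrt(3)) + 9)^(1/3) + 6^(2/3)*(sqrt(81 - 4*sqrt(3)) + 9)^(1/3))/6) - sqrt(3)*x^2/3 - 2*x/3 + 2*sqrt(3)/9


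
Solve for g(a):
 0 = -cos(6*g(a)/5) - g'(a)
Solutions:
 a - 5*log(sin(6*g(a)/5) - 1)/12 + 5*log(sin(6*g(a)/5) + 1)/12 = C1


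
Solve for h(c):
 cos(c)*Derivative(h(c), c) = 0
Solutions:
 h(c) = C1


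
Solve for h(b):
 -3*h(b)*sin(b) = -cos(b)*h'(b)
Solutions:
 h(b) = C1/cos(b)^3


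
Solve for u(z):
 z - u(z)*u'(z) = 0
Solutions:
 u(z) = -sqrt(C1 + z^2)
 u(z) = sqrt(C1 + z^2)


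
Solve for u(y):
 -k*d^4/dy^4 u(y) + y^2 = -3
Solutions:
 u(y) = C1 + C2*y + C3*y^2 + C4*y^3 + y^6/(360*k) + y^4/(8*k)


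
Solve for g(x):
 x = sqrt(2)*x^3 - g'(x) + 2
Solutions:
 g(x) = C1 + sqrt(2)*x^4/4 - x^2/2 + 2*x


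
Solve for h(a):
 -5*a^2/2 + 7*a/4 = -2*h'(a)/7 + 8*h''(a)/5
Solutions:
 h(a) = C1 + C2*exp(5*a/28) + 35*a^3/12 + 735*a^2/16 + 1029*a/2


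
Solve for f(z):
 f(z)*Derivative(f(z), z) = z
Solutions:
 f(z) = -sqrt(C1 + z^2)
 f(z) = sqrt(C1 + z^2)


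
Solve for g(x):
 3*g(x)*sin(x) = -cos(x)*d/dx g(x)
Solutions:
 g(x) = C1*cos(x)^3


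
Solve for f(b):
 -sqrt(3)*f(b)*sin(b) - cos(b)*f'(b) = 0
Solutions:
 f(b) = C1*cos(b)^(sqrt(3))


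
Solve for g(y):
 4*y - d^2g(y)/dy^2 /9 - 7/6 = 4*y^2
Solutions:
 g(y) = C1 + C2*y - 3*y^4 + 6*y^3 - 21*y^2/4


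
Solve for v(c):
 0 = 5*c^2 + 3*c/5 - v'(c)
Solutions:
 v(c) = C1 + 5*c^3/3 + 3*c^2/10


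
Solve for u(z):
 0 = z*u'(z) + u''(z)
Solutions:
 u(z) = C1 + C2*erf(sqrt(2)*z/2)


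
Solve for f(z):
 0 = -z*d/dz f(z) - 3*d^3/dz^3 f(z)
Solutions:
 f(z) = C1 + Integral(C2*airyai(-3^(2/3)*z/3) + C3*airybi(-3^(2/3)*z/3), z)


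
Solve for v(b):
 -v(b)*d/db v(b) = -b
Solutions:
 v(b) = -sqrt(C1 + b^2)
 v(b) = sqrt(C1 + b^2)


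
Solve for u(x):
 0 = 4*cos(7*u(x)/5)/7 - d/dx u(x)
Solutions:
 -4*x/7 - 5*log(sin(7*u(x)/5) - 1)/14 + 5*log(sin(7*u(x)/5) + 1)/14 = C1


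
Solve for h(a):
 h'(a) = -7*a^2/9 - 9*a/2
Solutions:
 h(a) = C1 - 7*a^3/27 - 9*a^2/4


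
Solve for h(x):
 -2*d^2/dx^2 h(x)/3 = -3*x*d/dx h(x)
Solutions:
 h(x) = C1 + C2*erfi(3*x/2)


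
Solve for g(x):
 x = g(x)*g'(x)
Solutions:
 g(x) = -sqrt(C1 + x^2)
 g(x) = sqrt(C1 + x^2)


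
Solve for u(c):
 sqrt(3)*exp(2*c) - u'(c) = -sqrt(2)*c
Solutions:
 u(c) = C1 + sqrt(2)*c^2/2 + sqrt(3)*exp(2*c)/2


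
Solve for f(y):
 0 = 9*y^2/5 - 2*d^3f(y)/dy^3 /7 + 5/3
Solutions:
 f(y) = C1 + C2*y + C3*y^2 + 21*y^5/200 + 35*y^3/36


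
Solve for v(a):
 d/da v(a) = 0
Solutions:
 v(a) = C1


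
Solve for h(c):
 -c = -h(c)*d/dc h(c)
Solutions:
 h(c) = -sqrt(C1 + c^2)
 h(c) = sqrt(C1 + c^2)


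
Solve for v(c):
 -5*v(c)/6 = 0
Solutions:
 v(c) = 0


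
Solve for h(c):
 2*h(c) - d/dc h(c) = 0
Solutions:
 h(c) = C1*exp(2*c)


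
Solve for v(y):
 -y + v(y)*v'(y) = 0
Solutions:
 v(y) = -sqrt(C1 + y^2)
 v(y) = sqrt(C1 + y^2)


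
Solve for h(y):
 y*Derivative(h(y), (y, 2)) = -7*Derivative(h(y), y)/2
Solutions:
 h(y) = C1 + C2/y^(5/2)


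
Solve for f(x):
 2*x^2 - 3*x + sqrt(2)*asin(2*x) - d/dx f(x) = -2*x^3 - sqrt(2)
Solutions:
 f(x) = C1 + x^4/2 + 2*x^3/3 - 3*x^2/2 + sqrt(2)*x + sqrt(2)*(x*asin(2*x) + sqrt(1 - 4*x^2)/2)


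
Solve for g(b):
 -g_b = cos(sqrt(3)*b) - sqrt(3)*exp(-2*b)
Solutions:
 g(b) = C1 - sqrt(3)*sin(sqrt(3)*b)/3 - sqrt(3)*exp(-2*b)/2


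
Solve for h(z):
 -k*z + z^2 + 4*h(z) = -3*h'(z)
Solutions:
 h(z) = C1*exp(-4*z/3) + k*z/4 - 3*k/16 - z^2/4 + 3*z/8 - 9/32


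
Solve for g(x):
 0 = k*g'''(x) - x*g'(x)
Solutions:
 g(x) = C1 + Integral(C2*airyai(x*(1/k)^(1/3)) + C3*airybi(x*(1/k)^(1/3)), x)


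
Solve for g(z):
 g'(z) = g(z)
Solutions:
 g(z) = C1*exp(z)


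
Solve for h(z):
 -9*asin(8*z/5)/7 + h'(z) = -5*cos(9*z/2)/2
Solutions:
 h(z) = C1 + 9*z*asin(8*z/5)/7 + 9*sqrt(25 - 64*z^2)/56 - 5*sin(9*z/2)/9


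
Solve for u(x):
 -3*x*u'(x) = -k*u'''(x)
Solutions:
 u(x) = C1 + Integral(C2*airyai(3^(1/3)*x*(1/k)^(1/3)) + C3*airybi(3^(1/3)*x*(1/k)^(1/3)), x)


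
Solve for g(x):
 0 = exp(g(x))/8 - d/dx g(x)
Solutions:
 g(x) = log(-1/(C1 + x)) + 3*log(2)


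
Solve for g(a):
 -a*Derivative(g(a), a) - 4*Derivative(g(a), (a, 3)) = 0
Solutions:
 g(a) = C1 + Integral(C2*airyai(-2^(1/3)*a/2) + C3*airybi(-2^(1/3)*a/2), a)


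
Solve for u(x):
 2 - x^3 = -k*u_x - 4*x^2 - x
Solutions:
 u(x) = C1 + x^4/(4*k) - 4*x^3/(3*k) - x^2/(2*k) - 2*x/k


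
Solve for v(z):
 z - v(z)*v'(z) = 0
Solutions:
 v(z) = -sqrt(C1 + z^2)
 v(z) = sqrt(C1 + z^2)


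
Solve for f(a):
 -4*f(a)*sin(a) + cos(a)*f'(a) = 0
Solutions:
 f(a) = C1/cos(a)^4


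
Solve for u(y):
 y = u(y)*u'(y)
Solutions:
 u(y) = -sqrt(C1 + y^2)
 u(y) = sqrt(C1 + y^2)
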